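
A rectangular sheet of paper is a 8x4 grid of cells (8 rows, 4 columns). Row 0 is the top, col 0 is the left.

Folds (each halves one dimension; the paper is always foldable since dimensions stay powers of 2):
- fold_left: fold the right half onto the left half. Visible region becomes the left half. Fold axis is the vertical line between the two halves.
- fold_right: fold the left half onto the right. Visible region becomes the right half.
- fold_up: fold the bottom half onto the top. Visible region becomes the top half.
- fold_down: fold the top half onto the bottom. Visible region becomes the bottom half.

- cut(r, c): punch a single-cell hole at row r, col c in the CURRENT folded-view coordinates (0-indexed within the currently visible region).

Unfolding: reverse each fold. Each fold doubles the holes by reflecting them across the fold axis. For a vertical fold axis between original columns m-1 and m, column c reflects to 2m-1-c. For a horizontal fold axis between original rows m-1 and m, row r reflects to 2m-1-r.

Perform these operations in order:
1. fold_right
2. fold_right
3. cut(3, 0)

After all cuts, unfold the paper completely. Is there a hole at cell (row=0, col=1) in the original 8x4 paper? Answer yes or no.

Answer: no

Derivation:
Op 1 fold_right: fold axis v@2; visible region now rows[0,8) x cols[2,4) = 8x2
Op 2 fold_right: fold axis v@3; visible region now rows[0,8) x cols[3,4) = 8x1
Op 3 cut(3, 0): punch at orig (3,3); cuts so far [(3, 3)]; region rows[0,8) x cols[3,4) = 8x1
Unfold 1 (reflect across v@3): 2 holes -> [(3, 2), (3, 3)]
Unfold 2 (reflect across v@2): 4 holes -> [(3, 0), (3, 1), (3, 2), (3, 3)]
Holes: [(3, 0), (3, 1), (3, 2), (3, 3)]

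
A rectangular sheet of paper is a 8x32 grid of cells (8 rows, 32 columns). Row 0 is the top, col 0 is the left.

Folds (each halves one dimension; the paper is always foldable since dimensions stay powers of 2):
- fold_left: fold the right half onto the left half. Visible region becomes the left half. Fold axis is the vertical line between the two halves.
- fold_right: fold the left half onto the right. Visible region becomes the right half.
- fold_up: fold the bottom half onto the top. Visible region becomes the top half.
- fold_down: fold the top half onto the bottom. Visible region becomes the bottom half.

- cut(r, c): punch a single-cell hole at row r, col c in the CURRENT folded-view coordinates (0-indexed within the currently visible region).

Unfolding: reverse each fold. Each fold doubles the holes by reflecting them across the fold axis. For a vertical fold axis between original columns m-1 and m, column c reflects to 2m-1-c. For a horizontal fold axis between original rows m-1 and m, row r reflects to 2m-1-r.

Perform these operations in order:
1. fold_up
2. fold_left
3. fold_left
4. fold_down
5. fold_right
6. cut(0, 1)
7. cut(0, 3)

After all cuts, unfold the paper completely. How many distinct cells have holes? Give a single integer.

Op 1 fold_up: fold axis h@4; visible region now rows[0,4) x cols[0,32) = 4x32
Op 2 fold_left: fold axis v@16; visible region now rows[0,4) x cols[0,16) = 4x16
Op 3 fold_left: fold axis v@8; visible region now rows[0,4) x cols[0,8) = 4x8
Op 4 fold_down: fold axis h@2; visible region now rows[2,4) x cols[0,8) = 2x8
Op 5 fold_right: fold axis v@4; visible region now rows[2,4) x cols[4,8) = 2x4
Op 6 cut(0, 1): punch at orig (2,5); cuts so far [(2, 5)]; region rows[2,4) x cols[4,8) = 2x4
Op 7 cut(0, 3): punch at orig (2,7); cuts so far [(2, 5), (2, 7)]; region rows[2,4) x cols[4,8) = 2x4
Unfold 1 (reflect across v@4): 4 holes -> [(2, 0), (2, 2), (2, 5), (2, 7)]
Unfold 2 (reflect across h@2): 8 holes -> [(1, 0), (1, 2), (1, 5), (1, 7), (2, 0), (2, 2), (2, 5), (2, 7)]
Unfold 3 (reflect across v@8): 16 holes -> [(1, 0), (1, 2), (1, 5), (1, 7), (1, 8), (1, 10), (1, 13), (1, 15), (2, 0), (2, 2), (2, 5), (2, 7), (2, 8), (2, 10), (2, 13), (2, 15)]
Unfold 4 (reflect across v@16): 32 holes -> [(1, 0), (1, 2), (1, 5), (1, 7), (1, 8), (1, 10), (1, 13), (1, 15), (1, 16), (1, 18), (1, 21), (1, 23), (1, 24), (1, 26), (1, 29), (1, 31), (2, 0), (2, 2), (2, 5), (2, 7), (2, 8), (2, 10), (2, 13), (2, 15), (2, 16), (2, 18), (2, 21), (2, 23), (2, 24), (2, 26), (2, 29), (2, 31)]
Unfold 5 (reflect across h@4): 64 holes -> [(1, 0), (1, 2), (1, 5), (1, 7), (1, 8), (1, 10), (1, 13), (1, 15), (1, 16), (1, 18), (1, 21), (1, 23), (1, 24), (1, 26), (1, 29), (1, 31), (2, 0), (2, 2), (2, 5), (2, 7), (2, 8), (2, 10), (2, 13), (2, 15), (2, 16), (2, 18), (2, 21), (2, 23), (2, 24), (2, 26), (2, 29), (2, 31), (5, 0), (5, 2), (5, 5), (5, 7), (5, 8), (5, 10), (5, 13), (5, 15), (5, 16), (5, 18), (5, 21), (5, 23), (5, 24), (5, 26), (5, 29), (5, 31), (6, 0), (6, 2), (6, 5), (6, 7), (6, 8), (6, 10), (6, 13), (6, 15), (6, 16), (6, 18), (6, 21), (6, 23), (6, 24), (6, 26), (6, 29), (6, 31)]

Answer: 64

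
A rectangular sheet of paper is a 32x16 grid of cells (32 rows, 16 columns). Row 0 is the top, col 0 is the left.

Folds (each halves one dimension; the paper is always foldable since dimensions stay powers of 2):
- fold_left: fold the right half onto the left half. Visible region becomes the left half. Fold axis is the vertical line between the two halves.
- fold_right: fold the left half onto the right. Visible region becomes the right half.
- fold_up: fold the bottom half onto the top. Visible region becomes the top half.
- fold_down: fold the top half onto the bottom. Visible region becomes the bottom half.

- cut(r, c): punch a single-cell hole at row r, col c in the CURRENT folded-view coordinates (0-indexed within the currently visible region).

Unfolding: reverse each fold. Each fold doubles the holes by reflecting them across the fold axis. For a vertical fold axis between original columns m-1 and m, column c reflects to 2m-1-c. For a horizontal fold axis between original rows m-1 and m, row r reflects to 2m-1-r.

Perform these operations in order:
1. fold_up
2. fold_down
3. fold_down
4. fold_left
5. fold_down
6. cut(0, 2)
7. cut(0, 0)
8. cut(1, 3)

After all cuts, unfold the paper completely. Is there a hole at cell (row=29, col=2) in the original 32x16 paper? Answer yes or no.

Op 1 fold_up: fold axis h@16; visible region now rows[0,16) x cols[0,16) = 16x16
Op 2 fold_down: fold axis h@8; visible region now rows[8,16) x cols[0,16) = 8x16
Op 3 fold_down: fold axis h@12; visible region now rows[12,16) x cols[0,16) = 4x16
Op 4 fold_left: fold axis v@8; visible region now rows[12,16) x cols[0,8) = 4x8
Op 5 fold_down: fold axis h@14; visible region now rows[14,16) x cols[0,8) = 2x8
Op 6 cut(0, 2): punch at orig (14,2); cuts so far [(14, 2)]; region rows[14,16) x cols[0,8) = 2x8
Op 7 cut(0, 0): punch at orig (14,0); cuts so far [(14, 0), (14, 2)]; region rows[14,16) x cols[0,8) = 2x8
Op 8 cut(1, 3): punch at orig (15,3); cuts so far [(14, 0), (14, 2), (15, 3)]; region rows[14,16) x cols[0,8) = 2x8
Unfold 1 (reflect across h@14): 6 holes -> [(12, 3), (13, 0), (13, 2), (14, 0), (14, 2), (15, 3)]
Unfold 2 (reflect across v@8): 12 holes -> [(12, 3), (12, 12), (13, 0), (13, 2), (13, 13), (13, 15), (14, 0), (14, 2), (14, 13), (14, 15), (15, 3), (15, 12)]
Unfold 3 (reflect across h@12): 24 holes -> [(8, 3), (8, 12), (9, 0), (9, 2), (9, 13), (9, 15), (10, 0), (10, 2), (10, 13), (10, 15), (11, 3), (11, 12), (12, 3), (12, 12), (13, 0), (13, 2), (13, 13), (13, 15), (14, 0), (14, 2), (14, 13), (14, 15), (15, 3), (15, 12)]
Unfold 4 (reflect across h@8): 48 holes -> [(0, 3), (0, 12), (1, 0), (1, 2), (1, 13), (1, 15), (2, 0), (2, 2), (2, 13), (2, 15), (3, 3), (3, 12), (4, 3), (4, 12), (5, 0), (5, 2), (5, 13), (5, 15), (6, 0), (6, 2), (6, 13), (6, 15), (7, 3), (7, 12), (8, 3), (8, 12), (9, 0), (9, 2), (9, 13), (9, 15), (10, 0), (10, 2), (10, 13), (10, 15), (11, 3), (11, 12), (12, 3), (12, 12), (13, 0), (13, 2), (13, 13), (13, 15), (14, 0), (14, 2), (14, 13), (14, 15), (15, 3), (15, 12)]
Unfold 5 (reflect across h@16): 96 holes -> [(0, 3), (0, 12), (1, 0), (1, 2), (1, 13), (1, 15), (2, 0), (2, 2), (2, 13), (2, 15), (3, 3), (3, 12), (4, 3), (4, 12), (5, 0), (5, 2), (5, 13), (5, 15), (6, 0), (6, 2), (6, 13), (6, 15), (7, 3), (7, 12), (8, 3), (8, 12), (9, 0), (9, 2), (9, 13), (9, 15), (10, 0), (10, 2), (10, 13), (10, 15), (11, 3), (11, 12), (12, 3), (12, 12), (13, 0), (13, 2), (13, 13), (13, 15), (14, 0), (14, 2), (14, 13), (14, 15), (15, 3), (15, 12), (16, 3), (16, 12), (17, 0), (17, 2), (17, 13), (17, 15), (18, 0), (18, 2), (18, 13), (18, 15), (19, 3), (19, 12), (20, 3), (20, 12), (21, 0), (21, 2), (21, 13), (21, 15), (22, 0), (22, 2), (22, 13), (22, 15), (23, 3), (23, 12), (24, 3), (24, 12), (25, 0), (25, 2), (25, 13), (25, 15), (26, 0), (26, 2), (26, 13), (26, 15), (27, 3), (27, 12), (28, 3), (28, 12), (29, 0), (29, 2), (29, 13), (29, 15), (30, 0), (30, 2), (30, 13), (30, 15), (31, 3), (31, 12)]
Holes: [(0, 3), (0, 12), (1, 0), (1, 2), (1, 13), (1, 15), (2, 0), (2, 2), (2, 13), (2, 15), (3, 3), (3, 12), (4, 3), (4, 12), (5, 0), (5, 2), (5, 13), (5, 15), (6, 0), (6, 2), (6, 13), (6, 15), (7, 3), (7, 12), (8, 3), (8, 12), (9, 0), (9, 2), (9, 13), (9, 15), (10, 0), (10, 2), (10, 13), (10, 15), (11, 3), (11, 12), (12, 3), (12, 12), (13, 0), (13, 2), (13, 13), (13, 15), (14, 0), (14, 2), (14, 13), (14, 15), (15, 3), (15, 12), (16, 3), (16, 12), (17, 0), (17, 2), (17, 13), (17, 15), (18, 0), (18, 2), (18, 13), (18, 15), (19, 3), (19, 12), (20, 3), (20, 12), (21, 0), (21, 2), (21, 13), (21, 15), (22, 0), (22, 2), (22, 13), (22, 15), (23, 3), (23, 12), (24, 3), (24, 12), (25, 0), (25, 2), (25, 13), (25, 15), (26, 0), (26, 2), (26, 13), (26, 15), (27, 3), (27, 12), (28, 3), (28, 12), (29, 0), (29, 2), (29, 13), (29, 15), (30, 0), (30, 2), (30, 13), (30, 15), (31, 3), (31, 12)]

Answer: yes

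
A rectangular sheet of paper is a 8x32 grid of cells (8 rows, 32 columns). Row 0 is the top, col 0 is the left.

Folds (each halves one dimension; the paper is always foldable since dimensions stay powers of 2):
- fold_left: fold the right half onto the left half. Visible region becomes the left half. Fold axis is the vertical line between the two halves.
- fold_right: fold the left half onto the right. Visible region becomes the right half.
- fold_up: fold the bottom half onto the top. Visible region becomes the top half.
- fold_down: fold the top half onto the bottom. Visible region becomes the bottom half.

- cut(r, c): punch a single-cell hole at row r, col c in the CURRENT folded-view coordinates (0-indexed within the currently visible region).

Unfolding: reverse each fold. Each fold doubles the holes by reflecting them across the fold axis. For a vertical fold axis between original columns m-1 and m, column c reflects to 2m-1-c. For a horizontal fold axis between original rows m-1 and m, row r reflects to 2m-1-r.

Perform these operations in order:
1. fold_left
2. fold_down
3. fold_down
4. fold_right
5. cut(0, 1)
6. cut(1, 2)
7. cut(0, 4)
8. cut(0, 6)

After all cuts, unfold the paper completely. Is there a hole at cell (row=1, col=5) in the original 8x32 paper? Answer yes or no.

Answer: no

Derivation:
Op 1 fold_left: fold axis v@16; visible region now rows[0,8) x cols[0,16) = 8x16
Op 2 fold_down: fold axis h@4; visible region now rows[4,8) x cols[0,16) = 4x16
Op 3 fold_down: fold axis h@6; visible region now rows[6,8) x cols[0,16) = 2x16
Op 4 fold_right: fold axis v@8; visible region now rows[6,8) x cols[8,16) = 2x8
Op 5 cut(0, 1): punch at orig (6,9); cuts so far [(6, 9)]; region rows[6,8) x cols[8,16) = 2x8
Op 6 cut(1, 2): punch at orig (7,10); cuts so far [(6, 9), (7, 10)]; region rows[6,8) x cols[8,16) = 2x8
Op 7 cut(0, 4): punch at orig (6,12); cuts so far [(6, 9), (6, 12), (7, 10)]; region rows[6,8) x cols[8,16) = 2x8
Op 8 cut(0, 6): punch at orig (6,14); cuts so far [(6, 9), (6, 12), (6, 14), (7, 10)]; region rows[6,8) x cols[8,16) = 2x8
Unfold 1 (reflect across v@8): 8 holes -> [(6, 1), (6, 3), (6, 6), (6, 9), (6, 12), (6, 14), (7, 5), (7, 10)]
Unfold 2 (reflect across h@6): 16 holes -> [(4, 5), (4, 10), (5, 1), (5, 3), (5, 6), (5, 9), (5, 12), (5, 14), (6, 1), (6, 3), (6, 6), (6, 9), (6, 12), (6, 14), (7, 5), (7, 10)]
Unfold 3 (reflect across h@4): 32 holes -> [(0, 5), (0, 10), (1, 1), (1, 3), (1, 6), (1, 9), (1, 12), (1, 14), (2, 1), (2, 3), (2, 6), (2, 9), (2, 12), (2, 14), (3, 5), (3, 10), (4, 5), (4, 10), (5, 1), (5, 3), (5, 6), (5, 9), (5, 12), (5, 14), (6, 1), (6, 3), (6, 6), (6, 9), (6, 12), (6, 14), (7, 5), (7, 10)]
Unfold 4 (reflect across v@16): 64 holes -> [(0, 5), (0, 10), (0, 21), (0, 26), (1, 1), (1, 3), (1, 6), (1, 9), (1, 12), (1, 14), (1, 17), (1, 19), (1, 22), (1, 25), (1, 28), (1, 30), (2, 1), (2, 3), (2, 6), (2, 9), (2, 12), (2, 14), (2, 17), (2, 19), (2, 22), (2, 25), (2, 28), (2, 30), (3, 5), (3, 10), (3, 21), (3, 26), (4, 5), (4, 10), (4, 21), (4, 26), (5, 1), (5, 3), (5, 6), (5, 9), (5, 12), (5, 14), (5, 17), (5, 19), (5, 22), (5, 25), (5, 28), (5, 30), (6, 1), (6, 3), (6, 6), (6, 9), (6, 12), (6, 14), (6, 17), (6, 19), (6, 22), (6, 25), (6, 28), (6, 30), (7, 5), (7, 10), (7, 21), (7, 26)]
Holes: [(0, 5), (0, 10), (0, 21), (0, 26), (1, 1), (1, 3), (1, 6), (1, 9), (1, 12), (1, 14), (1, 17), (1, 19), (1, 22), (1, 25), (1, 28), (1, 30), (2, 1), (2, 3), (2, 6), (2, 9), (2, 12), (2, 14), (2, 17), (2, 19), (2, 22), (2, 25), (2, 28), (2, 30), (3, 5), (3, 10), (3, 21), (3, 26), (4, 5), (4, 10), (4, 21), (4, 26), (5, 1), (5, 3), (5, 6), (5, 9), (5, 12), (5, 14), (5, 17), (5, 19), (5, 22), (5, 25), (5, 28), (5, 30), (6, 1), (6, 3), (6, 6), (6, 9), (6, 12), (6, 14), (6, 17), (6, 19), (6, 22), (6, 25), (6, 28), (6, 30), (7, 5), (7, 10), (7, 21), (7, 26)]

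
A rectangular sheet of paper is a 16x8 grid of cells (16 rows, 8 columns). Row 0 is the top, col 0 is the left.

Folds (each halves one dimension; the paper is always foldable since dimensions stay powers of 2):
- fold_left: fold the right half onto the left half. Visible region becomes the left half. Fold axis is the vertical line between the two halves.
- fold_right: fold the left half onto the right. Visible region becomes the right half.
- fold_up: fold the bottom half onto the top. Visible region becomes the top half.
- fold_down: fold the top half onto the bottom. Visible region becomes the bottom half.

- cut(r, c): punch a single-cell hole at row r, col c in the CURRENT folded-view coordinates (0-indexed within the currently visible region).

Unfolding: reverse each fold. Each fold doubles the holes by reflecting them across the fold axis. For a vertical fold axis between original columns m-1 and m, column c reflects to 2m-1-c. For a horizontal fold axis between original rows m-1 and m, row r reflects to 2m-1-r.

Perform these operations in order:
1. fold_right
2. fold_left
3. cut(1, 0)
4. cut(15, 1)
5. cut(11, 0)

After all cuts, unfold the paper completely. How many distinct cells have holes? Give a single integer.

Answer: 12

Derivation:
Op 1 fold_right: fold axis v@4; visible region now rows[0,16) x cols[4,8) = 16x4
Op 2 fold_left: fold axis v@6; visible region now rows[0,16) x cols[4,6) = 16x2
Op 3 cut(1, 0): punch at orig (1,4); cuts so far [(1, 4)]; region rows[0,16) x cols[4,6) = 16x2
Op 4 cut(15, 1): punch at orig (15,5); cuts so far [(1, 4), (15, 5)]; region rows[0,16) x cols[4,6) = 16x2
Op 5 cut(11, 0): punch at orig (11,4); cuts so far [(1, 4), (11, 4), (15, 5)]; region rows[0,16) x cols[4,6) = 16x2
Unfold 1 (reflect across v@6): 6 holes -> [(1, 4), (1, 7), (11, 4), (11, 7), (15, 5), (15, 6)]
Unfold 2 (reflect across v@4): 12 holes -> [(1, 0), (1, 3), (1, 4), (1, 7), (11, 0), (11, 3), (11, 4), (11, 7), (15, 1), (15, 2), (15, 5), (15, 6)]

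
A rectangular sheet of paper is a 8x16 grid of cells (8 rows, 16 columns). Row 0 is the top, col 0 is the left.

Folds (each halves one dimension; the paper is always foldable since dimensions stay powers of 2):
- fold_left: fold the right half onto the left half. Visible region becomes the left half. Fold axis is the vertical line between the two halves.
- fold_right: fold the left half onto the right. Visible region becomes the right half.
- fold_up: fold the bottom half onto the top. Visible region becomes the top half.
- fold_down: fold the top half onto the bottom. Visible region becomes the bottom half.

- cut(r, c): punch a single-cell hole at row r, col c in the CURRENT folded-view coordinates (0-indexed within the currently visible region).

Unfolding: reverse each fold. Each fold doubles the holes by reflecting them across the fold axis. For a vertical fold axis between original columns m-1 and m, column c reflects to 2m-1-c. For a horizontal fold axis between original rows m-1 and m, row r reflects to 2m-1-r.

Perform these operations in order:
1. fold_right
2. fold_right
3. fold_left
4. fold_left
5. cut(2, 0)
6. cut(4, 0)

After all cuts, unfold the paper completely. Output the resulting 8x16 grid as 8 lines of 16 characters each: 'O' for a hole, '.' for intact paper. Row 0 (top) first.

Answer: ................
................
OOOOOOOOOOOOOOOO
................
OOOOOOOOOOOOOOOO
................
................
................

Derivation:
Op 1 fold_right: fold axis v@8; visible region now rows[0,8) x cols[8,16) = 8x8
Op 2 fold_right: fold axis v@12; visible region now rows[0,8) x cols[12,16) = 8x4
Op 3 fold_left: fold axis v@14; visible region now rows[0,8) x cols[12,14) = 8x2
Op 4 fold_left: fold axis v@13; visible region now rows[0,8) x cols[12,13) = 8x1
Op 5 cut(2, 0): punch at orig (2,12); cuts so far [(2, 12)]; region rows[0,8) x cols[12,13) = 8x1
Op 6 cut(4, 0): punch at orig (4,12); cuts so far [(2, 12), (4, 12)]; region rows[0,8) x cols[12,13) = 8x1
Unfold 1 (reflect across v@13): 4 holes -> [(2, 12), (2, 13), (4, 12), (4, 13)]
Unfold 2 (reflect across v@14): 8 holes -> [(2, 12), (2, 13), (2, 14), (2, 15), (4, 12), (4, 13), (4, 14), (4, 15)]
Unfold 3 (reflect across v@12): 16 holes -> [(2, 8), (2, 9), (2, 10), (2, 11), (2, 12), (2, 13), (2, 14), (2, 15), (4, 8), (4, 9), (4, 10), (4, 11), (4, 12), (4, 13), (4, 14), (4, 15)]
Unfold 4 (reflect across v@8): 32 holes -> [(2, 0), (2, 1), (2, 2), (2, 3), (2, 4), (2, 5), (2, 6), (2, 7), (2, 8), (2, 9), (2, 10), (2, 11), (2, 12), (2, 13), (2, 14), (2, 15), (4, 0), (4, 1), (4, 2), (4, 3), (4, 4), (4, 5), (4, 6), (4, 7), (4, 8), (4, 9), (4, 10), (4, 11), (4, 12), (4, 13), (4, 14), (4, 15)]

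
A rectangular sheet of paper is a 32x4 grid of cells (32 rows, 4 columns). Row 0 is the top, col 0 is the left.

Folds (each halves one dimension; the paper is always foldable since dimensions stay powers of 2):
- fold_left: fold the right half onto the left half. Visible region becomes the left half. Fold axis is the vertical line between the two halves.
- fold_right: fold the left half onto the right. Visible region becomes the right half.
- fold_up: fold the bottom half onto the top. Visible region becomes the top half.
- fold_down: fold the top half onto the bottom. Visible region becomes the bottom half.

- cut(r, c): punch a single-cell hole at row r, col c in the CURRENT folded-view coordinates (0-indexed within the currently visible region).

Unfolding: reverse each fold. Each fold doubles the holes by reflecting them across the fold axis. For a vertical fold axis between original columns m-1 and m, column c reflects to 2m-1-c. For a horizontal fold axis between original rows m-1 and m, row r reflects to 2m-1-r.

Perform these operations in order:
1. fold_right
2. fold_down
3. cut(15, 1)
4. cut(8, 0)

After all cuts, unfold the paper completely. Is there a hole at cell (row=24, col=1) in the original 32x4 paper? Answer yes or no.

Op 1 fold_right: fold axis v@2; visible region now rows[0,32) x cols[2,4) = 32x2
Op 2 fold_down: fold axis h@16; visible region now rows[16,32) x cols[2,4) = 16x2
Op 3 cut(15, 1): punch at orig (31,3); cuts so far [(31, 3)]; region rows[16,32) x cols[2,4) = 16x2
Op 4 cut(8, 0): punch at orig (24,2); cuts so far [(24, 2), (31, 3)]; region rows[16,32) x cols[2,4) = 16x2
Unfold 1 (reflect across h@16): 4 holes -> [(0, 3), (7, 2), (24, 2), (31, 3)]
Unfold 2 (reflect across v@2): 8 holes -> [(0, 0), (0, 3), (7, 1), (7, 2), (24, 1), (24, 2), (31, 0), (31, 3)]
Holes: [(0, 0), (0, 3), (7, 1), (7, 2), (24, 1), (24, 2), (31, 0), (31, 3)]

Answer: yes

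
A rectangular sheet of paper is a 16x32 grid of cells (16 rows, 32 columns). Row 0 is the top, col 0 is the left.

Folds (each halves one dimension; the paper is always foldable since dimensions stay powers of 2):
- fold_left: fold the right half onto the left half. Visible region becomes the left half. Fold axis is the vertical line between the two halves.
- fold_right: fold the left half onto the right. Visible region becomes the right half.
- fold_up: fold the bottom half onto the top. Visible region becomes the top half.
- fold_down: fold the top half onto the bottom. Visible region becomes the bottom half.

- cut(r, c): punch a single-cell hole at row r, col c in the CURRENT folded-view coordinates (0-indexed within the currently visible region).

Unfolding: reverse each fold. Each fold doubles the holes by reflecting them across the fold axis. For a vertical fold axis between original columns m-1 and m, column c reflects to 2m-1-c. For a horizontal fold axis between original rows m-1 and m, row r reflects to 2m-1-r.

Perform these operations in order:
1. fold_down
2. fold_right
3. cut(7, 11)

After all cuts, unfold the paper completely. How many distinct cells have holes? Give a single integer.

Op 1 fold_down: fold axis h@8; visible region now rows[8,16) x cols[0,32) = 8x32
Op 2 fold_right: fold axis v@16; visible region now rows[8,16) x cols[16,32) = 8x16
Op 3 cut(7, 11): punch at orig (15,27); cuts so far [(15, 27)]; region rows[8,16) x cols[16,32) = 8x16
Unfold 1 (reflect across v@16): 2 holes -> [(15, 4), (15, 27)]
Unfold 2 (reflect across h@8): 4 holes -> [(0, 4), (0, 27), (15, 4), (15, 27)]

Answer: 4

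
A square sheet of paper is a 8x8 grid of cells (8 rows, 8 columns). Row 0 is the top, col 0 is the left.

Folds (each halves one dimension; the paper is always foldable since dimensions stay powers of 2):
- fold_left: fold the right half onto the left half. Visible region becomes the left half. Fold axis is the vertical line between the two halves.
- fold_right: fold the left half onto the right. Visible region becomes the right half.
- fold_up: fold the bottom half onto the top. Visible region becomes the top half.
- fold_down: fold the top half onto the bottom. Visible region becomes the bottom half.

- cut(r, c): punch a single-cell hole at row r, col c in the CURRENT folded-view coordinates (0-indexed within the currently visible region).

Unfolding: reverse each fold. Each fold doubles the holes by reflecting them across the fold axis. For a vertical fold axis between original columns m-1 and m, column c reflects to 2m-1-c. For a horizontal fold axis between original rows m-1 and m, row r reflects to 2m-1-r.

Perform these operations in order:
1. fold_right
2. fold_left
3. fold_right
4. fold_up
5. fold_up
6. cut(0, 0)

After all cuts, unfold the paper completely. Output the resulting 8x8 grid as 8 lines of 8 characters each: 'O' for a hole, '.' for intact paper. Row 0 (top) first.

Op 1 fold_right: fold axis v@4; visible region now rows[0,8) x cols[4,8) = 8x4
Op 2 fold_left: fold axis v@6; visible region now rows[0,8) x cols[4,6) = 8x2
Op 3 fold_right: fold axis v@5; visible region now rows[0,8) x cols[5,6) = 8x1
Op 4 fold_up: fold axis h@4; visible region now rows[0,4) x cols[5,6) = 4x1
Op 5 fold_up: fold axis h@2; visible region now rows[0,2) x cols[5,6) = 2x1
Op 6 cut(0, 0): punch at orig (0,5); cuts so far [(0, 5)]; region rows[0,2) x cols[5,6) = 2x1
Unfold 1 (reflect across h@2): 2 holes -> [(0, 5), (3, 5)]
Unfold 2 (reflect across h@4): 4 holes -> [(0, 5), (3, 5), (4, 5), (7, 5)]
Unfold 3 (reflect across v@5): 8 holes -> [(0, 4), (0, 5), (3, 4), (3, 5), (4, 4), (4, 5), (7, 4), (7, 5)]
Unfold 4 (reflect across v@6): 16 holes -> [(0, 4), (0, 5), (0, 6), (0, 7), (3, 4), (3, 5), (3, 6), (3, 7), (4, 4), (4, 5), (4, 6), (4, 7), (7, 4), (7, 5), (7, 6), (7, 7)]
Unfold 5 (reflect across v@4): 32 holes -> [(0, 0), (0, 1), (0, 2), (0, 3), (0, 4), (0, 5), (0, 6), (0, 7), (3, 0), (3, 1), (3, 2), (3, 3), (3, 4), (3, 5), (3, 6), (3, 7), (4, 0), (4, 1), (4, 2), (4, 3), (4, 4), (4, 5), (4, 6), (4, 7), (7, 0), (7, 1), (7, 2), (7, 3), (7, 4), (7, 5), (7, 6), (7, 7)]

Answer: OOOOOOOO
........
........
OOOOOOOO
OOOOOOOO
........
........
OOOOOOOO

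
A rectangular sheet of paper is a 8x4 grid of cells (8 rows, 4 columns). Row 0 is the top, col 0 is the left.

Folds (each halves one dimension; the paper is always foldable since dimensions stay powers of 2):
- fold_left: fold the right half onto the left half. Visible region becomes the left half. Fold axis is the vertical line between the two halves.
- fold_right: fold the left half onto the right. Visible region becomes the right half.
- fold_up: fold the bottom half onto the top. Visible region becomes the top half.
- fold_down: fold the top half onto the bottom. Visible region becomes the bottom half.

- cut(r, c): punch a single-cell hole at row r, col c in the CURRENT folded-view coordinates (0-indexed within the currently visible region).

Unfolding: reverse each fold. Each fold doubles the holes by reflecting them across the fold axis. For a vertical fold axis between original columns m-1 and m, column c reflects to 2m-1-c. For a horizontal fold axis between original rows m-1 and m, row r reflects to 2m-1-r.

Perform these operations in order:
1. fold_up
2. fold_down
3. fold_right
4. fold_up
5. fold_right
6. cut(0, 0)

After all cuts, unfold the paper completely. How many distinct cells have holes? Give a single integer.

Answer: 32

Derivation:
Op 1 fold_up: fold axis h@4; visible region now rows[0,4) x cols[0,4) = 4x4
Op 2 fold_down: fold axis h@2; visible region now rows[2,4) x cols[0,4) = 2x4
Op 3 fold_right: fold axis v@2; visible region now rows[2,4) x cols[2,4) = 2x2
Op 4 fold_up: fold axis h@3; visible region now rows[2,3) x cols[2,4) = 1x2
Op 5 fold_right: fold axis v@3; visible region now rows[2,3) x cols[3,4) = 1x1
Op 6 cut(0, 0): punch at orig (2,3); cuts so far [(2, 3)]; region rows[2,3) x cols[3,4) = 1x1
Unfold 1 (reflect across v@3): 2 holes -> [(2, 2), (2, 3)]
Unfold 2 (reflect across h@3): 4 holes -> [(2, 2), (2, 3), (3, 2), (3, 3)]
Unfold 3 (reflect across v@2): 8 holes -> [(2, 0), (2, 1), (2, 2), (2, 3), (3, 0), (3, 1), (3, 2), (3, 3)]
Unfold 4 (reflect across h@2): 16 holes -> [(0, 0), (0, 1), (0, 2), (0, 3), (1, 0), (1, 1), (1, 2), (1, 3), (2, 0), (2, 1), (2, 2), (2, 3), (3, 0), (3, 1), (3, 2), (3, 3)]
Unfold 5 (reflect across h@4): 32 holes -> [(0, 0), (0, 1), (0, 2), (0, 3), (1, 0), (1, 1), (1, 2), (1, 3), (2, 0), (2, 1), (2, 2), (2, 3), (3, 0), (3, 1), (3, 2), (3, 3), (4, 0), (4, 1), (4, 2), (4, 3), (5, 0), (5, 1), (5, 2), (5, 3), (6, 0), (6, 1), (6, 2), (6, 3), (7, 0), (7, 1), (7, 2), (7, 3)]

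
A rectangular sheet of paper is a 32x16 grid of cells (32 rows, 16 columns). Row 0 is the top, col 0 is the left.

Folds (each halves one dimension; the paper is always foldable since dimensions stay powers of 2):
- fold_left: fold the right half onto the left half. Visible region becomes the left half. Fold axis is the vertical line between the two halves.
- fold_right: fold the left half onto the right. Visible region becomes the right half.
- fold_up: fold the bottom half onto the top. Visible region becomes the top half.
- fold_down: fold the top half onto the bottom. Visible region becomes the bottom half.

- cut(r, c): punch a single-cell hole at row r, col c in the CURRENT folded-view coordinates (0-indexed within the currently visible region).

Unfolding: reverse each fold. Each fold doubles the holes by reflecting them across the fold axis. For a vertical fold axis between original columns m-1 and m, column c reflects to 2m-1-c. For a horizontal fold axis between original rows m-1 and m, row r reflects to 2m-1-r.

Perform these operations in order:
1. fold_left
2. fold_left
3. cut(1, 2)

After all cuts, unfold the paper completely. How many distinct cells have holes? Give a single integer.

Answer: 4

Derivation:
Op 1 fold_left: fold axis v@8; visible region now rows[0,32) x cols[0,8) = 32x8
Op 2 fold_left: fold axis v@4; visible region now rows[0,32) x cols[0,4) = 32x4
Op 3 cut(1, 2): punch at orig (1,2); cuts so far [(1, 2)]; region rows[0,32) x cols[0,4) = 32x4
Unfold 1 (reflect across v@4): 2 holes -> [(1, 2), (1, 5)]
Unfold 2 (reflect across v@8): 4 holes -> [(1, 2), (1, 5), (1, 10), (1, 13)]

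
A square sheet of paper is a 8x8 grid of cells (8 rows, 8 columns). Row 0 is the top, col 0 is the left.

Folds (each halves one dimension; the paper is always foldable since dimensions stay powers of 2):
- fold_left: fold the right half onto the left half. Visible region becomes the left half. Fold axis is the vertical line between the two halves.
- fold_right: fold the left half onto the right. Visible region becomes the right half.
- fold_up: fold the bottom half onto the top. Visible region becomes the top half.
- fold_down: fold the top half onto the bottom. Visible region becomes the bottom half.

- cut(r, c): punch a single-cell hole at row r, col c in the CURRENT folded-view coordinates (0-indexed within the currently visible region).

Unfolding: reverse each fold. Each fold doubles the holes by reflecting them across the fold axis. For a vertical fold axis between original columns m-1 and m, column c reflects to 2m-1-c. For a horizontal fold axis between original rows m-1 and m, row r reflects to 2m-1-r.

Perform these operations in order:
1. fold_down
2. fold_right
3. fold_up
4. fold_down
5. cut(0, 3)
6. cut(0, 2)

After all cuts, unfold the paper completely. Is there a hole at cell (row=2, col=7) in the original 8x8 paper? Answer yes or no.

Answer: yes

Derivation:
Op 1 fold_down: fold axis h@4; visible region now rows[4,8) x cols[0,8) = 4x8
Op 2 fold_right: fold axis v@4; visible region now rows[4,8) x cols[4,8) = 4x4
Op 3 fold_up: fold axis h@6; visible region now rows[4,6) x cols[4,8) = 2x4
Op 4 fold_down: fold axis h@5; visible region now rows[5,6) x cols[4,8) = 1x4
Op 5 cut(0, 3): punch at orig (5,7); cuts so far [(5, 7)]; region rows[5,6) x cols[4,8) = 1x4
Op 6 cut(0, 2): punch at orig (5,6); cuts so far [(5, 6), (5, 7)]; region rows[5,6) x cols[4,8) = 1x4
Unfold 1 (reflect across h@5): 4 holes -> [(4, 6), (4, 7), (5, 6), (5, 7)]
Unfold 2 (reflect across h@6): 8 holes -> [(4, 6), (4, 7), (5, 6), (5, 7), (6, 6), (6, 7), (7, 6), (7, 7)]
Unfold 3 (reflect across v@4): 16 holes -> [(4, 0), (4, 1), (4, 6), (4, 7), (5, 0), (5, 1), (5, 6), (5, 7), (6, 0), (6, 1), (6, 6), (6, 7), (7, 0), (7, 1), (7, 6), (7, 7)]
Unfold 4 (reflect across h@4): 32 holes -> [(0, 0), (0, 1), (0, 6), (0, 7), (1, 0), (1, 1), (1, 6), (1, 7), (2, 0), (2, 1), (2, 6), (2, 7), (3, 0), (3, 1), (3, 6), (3, 7), (4, 0), (4, 1), (4, 6), (4, 7), (5, 0), (5, 1), (5, 6), (5, 7), (6, 0), (6, 1), (6, 6), (6, 7), (7, 0), (7, 1), (7, 6), (7, 7)]
Holes: [(0, 0), (0, 1), (0, 6), (0, 7), (1, 0), (1, 1), (1, 6), (1, 7), (2, 0), (2, 1), (2, 6), (2, 7), (3, 0), (3, 1), (3, 6), (3, 7), (4, 0), (4, 1), (4, 6), (4, 7), (5, 0), (5, 1), (5, 6), (5, 7), (6, 0), (6, 1), (6, 6), (6, 7), (7, 0), (7, 1), (7, 6), (7, 7)]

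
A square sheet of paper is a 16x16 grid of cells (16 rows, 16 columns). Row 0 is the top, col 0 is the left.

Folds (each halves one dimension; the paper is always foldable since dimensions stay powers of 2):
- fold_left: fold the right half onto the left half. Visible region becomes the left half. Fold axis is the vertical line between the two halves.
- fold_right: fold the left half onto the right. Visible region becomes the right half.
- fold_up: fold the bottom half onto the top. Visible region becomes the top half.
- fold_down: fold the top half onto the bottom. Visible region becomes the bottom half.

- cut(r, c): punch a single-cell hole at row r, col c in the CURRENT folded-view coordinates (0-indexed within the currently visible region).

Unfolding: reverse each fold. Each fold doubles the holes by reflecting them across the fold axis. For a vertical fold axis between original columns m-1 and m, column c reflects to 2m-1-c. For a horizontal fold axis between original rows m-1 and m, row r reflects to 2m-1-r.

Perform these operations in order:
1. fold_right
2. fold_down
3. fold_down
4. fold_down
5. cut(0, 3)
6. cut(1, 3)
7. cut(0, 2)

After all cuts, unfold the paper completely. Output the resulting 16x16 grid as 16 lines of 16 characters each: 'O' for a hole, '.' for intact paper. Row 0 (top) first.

Op 1 fold_right: fold axis v@8; visible region now rows[0,16) x cols[8,16) = 16x8
Op 2 fold_down: fold axis h@8; visible region now rows[8,16) x cols[8,16) = 8x8
Op 3 fold_down: fold axis h@12; visible region now rows[12,16) x cols[8,16) = 4x8
Op 4 fold_down: fold axis h@14; visible region now rows[14,16) x cols[8,16) = 2x8
Op 5 cut(0, 3): punch at orig (14,11); cuts so far [(14, 11)]; region rows[14,16) x cols[8,16) = 2x8
Op 6 cut(1, 3): punch at orig (15,11); cuts so far [(14, 11), (15, 11)]; region rows[14,16) x cols[8,16) = 2x8
Op 7 cut(0, 2): punch at orig (14,10); cuts so far [(14, 10), (14, 11), (15, 11)]; region rows[14,16) x cols[8,16) = 2x8
Unfold 1 (reflect across h@14): 6 holes -> [(12, 11), (13, 10), (13, 11), (14, 10), (14, 11), (15, 11)]
Unfold 2 (reflect across h@12): 12 holes -> [(8, 11), (9, 10), (9, 11), (10, 10), (10, 11), (11, 11), (12, 11), (13, 10), (13, 11), (14, 10), (14, 11), (15, 11)]
Unfold 3 (reflect across h@8): 24 holes -> [(0, 11), (1, 10), (1, 11), (2, 10), (2, 11), (3, 11), (4, 11), (5, 10), (5, 11), (6, 10), (6, 11), (7, 11), (8, 11), (9, 10), (9, 11), (10, 10), (10, 11), (11, 11), (12, 11), (13, 10), (13, 11), (14, 10), (14, 11), (15, 11)]
Unfold 4 (reflect across v@8): 48 holes -> [(0, 4), (0, 11), (1, 4), (1, 5), (1, 10), (1, 11), (2, 4), (2, 5), (2, 10), (2, 11), (3, 4), (3, 11), (4, 4), (4, 11), (5, 4), (5, 5), (5, 10), (5, 11), (6, 4), (6, 5), (6, 10), (6, 11), (7, 4), (7, 11), (8, 4), (8, 11), (9, 4), (9, 5), (9, 10), (9, 11), (10, 4), (10, 5), (10, 10), (10, 11), (11, 4), (11, 11), (12, 4), (12, 11), (13, 4), (13, 5), (13, 10), (13, 11), (14, 4), (14, 5), (14, 10), (14, 11), (15, 4), (15, 11)]

Answer: ....O......O....
....OO....OO....
....OO....OO....
....O......O....
....O......O....
....OO....OO....
....OO....OO....
....O......O....
....O......O....
....OO....OO....
....OO....OO....
....O......O....
....O......O....
....OO....OO....
....OO....OO....
....O......O....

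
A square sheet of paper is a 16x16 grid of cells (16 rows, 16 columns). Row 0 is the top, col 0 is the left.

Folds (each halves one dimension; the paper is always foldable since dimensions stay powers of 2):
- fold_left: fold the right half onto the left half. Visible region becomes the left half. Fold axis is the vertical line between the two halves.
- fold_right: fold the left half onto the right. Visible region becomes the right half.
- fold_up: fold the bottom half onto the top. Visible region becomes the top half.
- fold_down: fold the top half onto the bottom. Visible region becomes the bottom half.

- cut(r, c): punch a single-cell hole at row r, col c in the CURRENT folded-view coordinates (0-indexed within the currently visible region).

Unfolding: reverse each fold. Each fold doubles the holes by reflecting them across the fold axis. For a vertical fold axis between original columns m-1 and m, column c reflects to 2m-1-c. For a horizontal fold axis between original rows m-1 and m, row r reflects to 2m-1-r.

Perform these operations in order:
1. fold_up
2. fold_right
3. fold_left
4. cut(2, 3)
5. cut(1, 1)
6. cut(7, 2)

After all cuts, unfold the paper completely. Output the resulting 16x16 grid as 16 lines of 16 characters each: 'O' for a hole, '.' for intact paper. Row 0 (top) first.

Answer: ................
.O....O..O....O.
...OO......OO...
................
................
................
................
..O..O....O..O..
..O..O....O..O..
................
................
................
................
...OO......OO...
.O....O..O....O.
................

Derivation:
Op 1 fold_up: fold axis h@8; visible region now rows[0,8) x cols[0,16) = 8x16
Op 2 fold_right: fold axis v@8; visible region now rows[0,8) x cols[8,16) = 8x8
Op 3 fold_left: fold axis v@12; visible region now rows[0,8) x cols[8,12) = 8x4
Op 4 cut(2, 3): punch at orig (2,11); cuts so far [(2, 11)]; region rows[0,8) x cols[8,12) = 8x4
Op 5 cut(1, 1): punch at orig (1,9); cuts so far [(1, 9), (2, 11)]; region rows[0,8) x cols[8,12) = 8x4
Op 6 cut(7, 2): punch at orig (7,10); cuts so far [(1, 9), (2, 11), (7, 10)]; region rows[0,8) x cols[8,12) = 8x4
Unfold 1 (reflect across v@12): 6 holes -> [(1, 9), (1, 14), (2, 11), (2, 12), (7, 10), (7, 13)]
Unfold 2 (reflect across v@8): 12 holes -> [(1, 1), (1, 6), (1, 9), (1, 14), (2, 3), (2, 4), (2, 11), (2, 12), (7, 2), (7, 5), (7, 10), (7, 13)]
Unfold 3 (reflect across h@8): 24 holes -> [(1, 1), (1, 6), (1, 9), (1, 14), (2, 3), (2, 4), (2, 11), (2, 12), (7, 2), (7, 5), (7, 10), (7, 13), (8, 2), (8, 5), (8, 10), (8, 13), (13, 3), (13, 4), (13, 11), (13, 12), (14, 1), (14, 6), (14, 9), (14, 14)]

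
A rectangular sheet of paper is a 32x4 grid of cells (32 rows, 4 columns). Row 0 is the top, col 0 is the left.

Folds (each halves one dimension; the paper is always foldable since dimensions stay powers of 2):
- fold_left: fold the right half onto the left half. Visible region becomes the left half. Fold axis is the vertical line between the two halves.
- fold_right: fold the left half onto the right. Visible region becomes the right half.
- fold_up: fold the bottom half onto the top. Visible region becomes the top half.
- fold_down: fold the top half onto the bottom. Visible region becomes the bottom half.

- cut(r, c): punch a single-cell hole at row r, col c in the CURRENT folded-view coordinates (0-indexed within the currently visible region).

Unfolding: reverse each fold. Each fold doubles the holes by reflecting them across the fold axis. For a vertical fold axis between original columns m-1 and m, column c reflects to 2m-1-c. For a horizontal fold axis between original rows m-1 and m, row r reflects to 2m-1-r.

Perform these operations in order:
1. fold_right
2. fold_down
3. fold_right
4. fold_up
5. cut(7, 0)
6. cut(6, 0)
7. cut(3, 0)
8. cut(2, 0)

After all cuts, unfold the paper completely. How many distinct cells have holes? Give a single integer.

Answer: 64

Derivation:
Op 1 fold_right: fold axis v@2; visible region now rows[0,32) x cols[2,4) = 32x2
Op 2 fold_down: fold axis h@16; visible region now rows[16,32) x cols[2,4) = 16x2
Op 3 fold_right: fold axis v@3; visible region now rows[16,32) x cols[3,4) = 16x1
Op 4 fold_up: fold axis h@24; visible region now rows[16,24) x cols[3,4) = 8x1
Op 5 cut(7, 0): punch at orig (23,3); cuts so far [(23, 3)]; region rows[16,24) x cols[3,4) = 8x1
Op 6 cut(6, 0): punch at orig (22,3); cuts so far [(22, 3), (23, 3)]; region rows[16,24) x cols[3,4) = 8x1
Op 7 cut(3, 0): punch at orig (19,3); cuts so far [(19, 3), (22, 3), (23, 3)]; region rows[16,24) x cols[3,4) = 8x1
Op 8 cut(2, 0): punch at orig (18,3); cuts so far [(18, 3), (19, 3), (22, 3), (23, 3)]; region rows[16,24) x cols[3,4) = 8x1
Unfold 1 (reflect across h@24): 8 holes -> [(18, 3), (19, 3), (22, 3), (23, 3), (24, 3), (25, 3), (28, 3), (29, 3)]
Unfold 2 (reflect across v@3): 16 holes -> [(18, 2), (18, 3), (19, 2), (19, 3), (22, 2), (22, 3), (23, 2), (23, 3), (24, 2), (24, 3), (25, 2), (25, 3), (28, 2), (28, 3), (29, 2), (29, 3)]
Unfold 3 (reflect across h@16): 32 holes -> [(2, 2), (2, 3), (3, 2), (3, 3), (6, 2), (6, 3), (7, 2), (7, 3), (8, 2), (8, 3), (9, 2), (9, 3), (12, 2), (12, 3), (13, 2), (13, 3), (18, 2), (18, 3), (19, 2), (19, 3), (22, 2), (22, 3), (23, 2), (23, 3), (24, 2), (24, 3), (25, 2), (25, 3), (28, 2), (28, 3), (29, 2), (29, 3)]
Unfold 4 (reflect across v@2): 64 holes -> [(2, 0), (2, 1), (2, 2), (2, 3), (3, 0), (3, 1), (3, 2), (3, 3), (6, 0), (6, 1), (6, 2), (6, 3), (7, 0), (7, 1), (7, 2), (7, 3), (8, 0), (8, 1), (8, 2), (8, 3), (9, 0), (9, 1), (9, 2), (9, 3), (12, 0), (12, 1), (12, 2), (12, 3), (13, 0), (13, 1), (13, 2), (13, 3), (18, 0), (18, 1), (18, 2), (18, 3), (19, 0), (19, 1), (19, 2), (19, 3), (22, 0), (22, 1), (22, 2), (22, 3), (23, 0), (23, 1), (23, 2), (23, 3), (24, 0), (24, 1), (24, 2), (24, 3), (25, 0), (25, 1), (25, 2), (25, 3), (28, 0), (28, 1), (28, 2), (28, 3), (29, 0), (29, 1), (29, 2), (29, 3)]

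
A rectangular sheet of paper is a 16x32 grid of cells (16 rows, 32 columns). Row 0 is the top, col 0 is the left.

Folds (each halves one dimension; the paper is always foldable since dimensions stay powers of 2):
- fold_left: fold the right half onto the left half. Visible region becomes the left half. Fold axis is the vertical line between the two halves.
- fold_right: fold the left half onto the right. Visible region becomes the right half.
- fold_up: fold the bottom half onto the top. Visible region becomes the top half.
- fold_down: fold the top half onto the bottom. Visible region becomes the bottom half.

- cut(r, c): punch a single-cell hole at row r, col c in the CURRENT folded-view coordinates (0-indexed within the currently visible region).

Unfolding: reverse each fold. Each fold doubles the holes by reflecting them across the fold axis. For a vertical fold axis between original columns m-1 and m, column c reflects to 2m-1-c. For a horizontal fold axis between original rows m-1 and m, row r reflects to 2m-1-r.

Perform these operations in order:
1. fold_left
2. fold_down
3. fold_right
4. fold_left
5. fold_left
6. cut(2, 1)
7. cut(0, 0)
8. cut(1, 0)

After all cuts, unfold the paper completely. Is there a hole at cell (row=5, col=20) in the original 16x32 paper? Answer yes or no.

Answer: no

Derivation:
Op 1 fold_left: fold axis v@16; visible region now rows[0,16) x cols[0,16) = 16x16
Op 2 fold_down: fold axis h@8; visible region now rows[8,16) x cols[0,16) = 8x16
Op 3 fold_right: fold axis v@8; visible region now rows[8,16) x cols[8,16) = 8x8
Op 4 fold_left: fold axis v@12; visible region now rows[8,16) x cols[8,12) = 8x4
Op 5 fold_left: fold axis v@10; visible region now rows[8,16) x cols[8,10) = 8x2
Op 6 cut(2, 1): punch at orig (10,9); cuts so far [(10, 9)]; region rows[8,16) x cols[8,10) = 8x2
Op 7 cut(0, 0): punch at orig (8,8); cuts so far [(8, 8), (10, 9)]; region rows[8,16) x cols[8,10) = 8x2
Op 8 cut(1, 0): punch at orig (9,8); cuts so far [(8, 8), (9, 8), (10, 9)]; region rows[8,16) x cols[8,10) = 8x2
Unfold 1 (reflect across v@10): 6 holes -> [(8, 8), (8, 11), (9, 8), (9, 11), (10, 9), (10, 10)]
Unfold 2 (reflect across v@12): 12 holes -> [(8, 8), (8, 11), (8, 12), (8, 15), (9, 8), (9, 11), (9, 12), (9, 15), (10, 9), (10, 10), (10, 13), (10, 14)]
Unfold 3 (reflect across v@8): 24 holes -> [(8, 0), (8, 3), (8, 4), (8, 7), (8, 8), (8, 11), (8, 12), (8, 15), (9, 0), (9, 3), (9, 4), (9, 7), (9, 8), (9, 11), (9, 12), (9, 15), (10, 1), (10, 2), (10, 5), (10, 6), (10, 9), (10, 10), (10, 13), (10, 14)]
Unfold 4 (reflect across h@8): 48 holes -> [(5, 1), (5, 2), (5, 5), (5, 6), (5, 9), (5, 10), (5, 13), (5, 14), (6, 0), (6, 3), (6, 4), (6, 7), (6, 8), (6, 11), (6, 12), (6, 15), (7, 0), (7, 3), (7, 4), (7, 7), (7, 8), (7, 11), (7, 12), (7, 15), (8, 0), (8, 3), (8, 4), (8, 7), (8, 8), (8, 11), (8, 12), (8, 15), (9, 0), (9, 3), (9, 4), (9, 7), (9, 8), (9, 11), (9, 12), (9, 15), (10, 1), (10, 2), (10, 5), (10, 6), (10, 9), (10, 10), (10, 13), (10, 14)]
Unfold 5 (reflect across v@16): 96 holes -> [(5, 1), (5, 2), (5, 5), (5, 6), (5, 9), (5, 10), (5, 13), (5, 14), (5, 17), (5, 18), (5, 21), (5, 22), (5, 25), (5, 26), (5, 29), (5, 30), (6, 0), (6, 3), (6, 4), (6, 7), (6, 8), (6, 11), (6, 12), (6, 15), (6, 16), (6, 19), (6, 20), (6, 23), (6, 24), (6, 27), (6, 28), (6, 31), (7, 0), (7, 3), (7, 4), (7, 7), (7, 8), (7, 11), (7, 12), (7, 15), (7, 16), (7, 19), (7, 20), (7, 23), (7, 24), (7, 27), (7, 28), (7, 31), (8, 0), (8, 3), (8, 4), (8, 7), (8, 8), (8, 11), (8, 12), (8, 15), (8, 16), (8, 19), (8, 20), (8, 23), (8, 24), (8, 27), (8, 28), (8, 31), (9, 0), (9, 3), (9, 4), (9, 7), (9, 8), (9, 11), (9, 12), (9, 15), (9, 16), (9, 19), (9, 20), (9, 23), (9, 24), (9, 27), (9, 28), (9, 31), (10, 1), (10, 2), (10, 5), (10, 6), (10, 9), (10, 10), (10, 13), (10, 14), (10, 17), (10, 18), (10, 21), (10, 22), (10, 25), (10, 26), (10, 29), (10, 30)]
Holes: [(5, 1), (5, 2), (5, 5), (5, 6), (5, 9), (5, 10), (5, 13), (5, 14), (5, 17), (5, 18), (5, 21), (5, 22), (5, 25), (5, 26), (5, 29), (5, 30), (6, 0), (6, 3), (6, 4), (6, 7), (6, 8), (6, 11), (6, 12), (6, 15), (6, 16), (6, 19), (6, 20), (6, 23), (6, 24), (6, 27), (6, 28), (6, 31), (7, 0), (7, 3), (7, 4), (7, 7), (7, 8), (7, 11), (7, 12), (7, 15), (7, 16), (7, 19), (7, 20), (7, 23), (7, 24), (7, 27), (7, 28), (7, 31), (8, 0), (8, 3), (8, 4), (8, 7), (8, 8), (8, 11), (8, 12), (8, 15), (8, 16), (8, 19), (8, 20), (8, 23), (8, 24), (8, 27), (8, 28), (8, 31), (9, 0), (9, 3), (9, 4), (9, 7), (9, 8), (9, 11), (9, 12), (9, 15), (9, 16), (9, 19), (9, 20), (9, 23), (9, 24), (9, 27), (9, 28), (9, 31), (10, 1), (10, 2), (10, 5), (10, 6), (10, 9), (10, 10), (10, 13), (10, 14), (10, 17), (10, 18), (10, 21), (10, 22), (10, 25), (10, 26), (10, 29), (10, 30)]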